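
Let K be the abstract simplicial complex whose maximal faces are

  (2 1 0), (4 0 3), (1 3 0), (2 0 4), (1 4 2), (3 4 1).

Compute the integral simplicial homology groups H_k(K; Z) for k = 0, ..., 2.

H_0 = Z,  H_1 = 0,  H_2 = Z.

K has 5 vertices, 9 edges, 6 triangles.
rank ∂_0 = 0, rank ∂_1 = 4 ⇒ b_0 = 5 − 0 − 4 = 1; all invariant factors of ∂_1 are 1 so no torsion. So H_0 = Z.
rank ∂_1 = 4, rank ∂_2 = 5 ⇒ b_1 = 9 − 4 − 5 = 0; all invariant factors of ∂_2 are 1 so no torsion. So H_1 = 0.
rank ∂_2 = 5, rank ∂_3 = 0 ⇒ b_2 = 6 − 5 − 0 = 1. So H_2 = Z.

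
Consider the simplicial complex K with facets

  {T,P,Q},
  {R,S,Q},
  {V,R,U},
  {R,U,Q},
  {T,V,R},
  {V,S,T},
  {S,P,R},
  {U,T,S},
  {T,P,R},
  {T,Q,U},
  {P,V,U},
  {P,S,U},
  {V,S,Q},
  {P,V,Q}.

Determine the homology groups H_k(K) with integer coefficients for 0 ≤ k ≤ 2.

H_0 = Z,  H_1 = Z^2,  H_2 = Z.

Take the total order P < Q < R < S < T < U < V on the vertex set. Then K (dimension 2) consists of the simplices:

  0-simplices (7): P, Q, R, S, T, U, V
  1-simplices (21): PQ, PR, PS, PT, PU, PV, QR, QS, QT, QU, QV, RS, RT, RU, RV, ST, SU, SV, TU, TV, UV
  2-simplices (14): PQT, PQV, PRS, PRT, PSU, PUV, QRS, QRU, QSV, QTU, RTV, RUV, STU, STV

giving chain groups C_0 ≅ Z^7, C_1 ≅ Z^21, C_2 ≅ Z^14.

Boundary ∂_1: C_1 → C_0 is given by ∂[p,q] = [q] − [p]. For instance
  ∂PT = T − P.
As a 7×21 matrix over Z this has rank 6, with invariant factors (1,1,1,1,1,1).

The boundary map ∂_2: C_2 → C_1 sends each 2-simplex [p,q,r] to [q,r] − [p,r] + [p,q]. For instance
  ∂PUV = UV − PV + PU,
  ∂PSU = SU − PU + PS.
The resulting 21×14 matrix has rank 13, and its Smith normal form has invariant factors (1,1,1,1,1,1,1,1,1,1,1,1,1).

From H_k ≅ ker(∂_k) / im(∂_{k+1}) we obtain:

  H_0: rank C_0 − rank ∂_1 = 7 − 6 = 1, and the invariant factors of ∂_1 are all 1, so H_0 ≅ Z.
  H_1: rank ker ∂_1 − rank ∂_2 = (21 − 6) − 13 = 2, and the invariant factors of ∂_2 are all 1, so H_1 ≅ Z^2.
  H_2: rank ker ∂_2 − rank ∂_3 = (14 − 13) − 0 = 1, and there is no ∂_3, so H_2 ≅ Z.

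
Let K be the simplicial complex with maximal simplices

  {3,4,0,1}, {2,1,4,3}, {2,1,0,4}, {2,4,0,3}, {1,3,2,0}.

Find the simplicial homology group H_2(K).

Take the total order 0 < 1 < 2 < 3 < 4 on the vertex set. Then K (dimension 3) consists of the simplices:

  0-simplices (5): [0], [1], [2], [3], [4]
  1-simplices (10): [0,1], [0,2], [0,3], [0,4], [1,2], [1,3], [1,4], [2,3], [2,4], [3,4]
  2-simplices (10): [0,1,2], [0,1,3], [0,1,4], [0,2,3], [0,2,4], [0,3,4], [1,2,3], [1,2,4], [1,3,4], [2,3,4]
  3-simplices (5): [0,1,2,3], [0,1,2,4], [0,1,3,4], [0,2,3,4], [1,2,3,4]

Hence C_0 ≅ Z^5, C_1 ≅ Z^10, C_2 ≅ Z^10, C_3 ≅ Z^5.

∂_1: C_1 → C_0 maps an edge to its endpoints' difference, ∂[p,q] = q − p.
The 5×10 boundary matrix has rank 4 and Smith normal form diag(1,1,1,1).

∂_2: C_2 → C_1 maps a triangle to the signed sum of its edges. For instance
  ∂[0,1,2] = [1,2] − [0,2] + [0,1],
  ∂[0,3,4] = [3,4] − [0,4] + [0,3].
This gives a 10×10 integer matrix of rank 6; reducing to Smith normal form yields diagonal entries (1,1,1,1,1,1).

Boundary ∂_3: C_3 → C_2 sends each 3-simplex σ to the alternating sum Σ_i (−1)^i (σ with its i-th vertex removed). For instance
  ∂[0,1,2,3] = [1,2,3] − [0,2,3] + [0,1,3] − [0,1,2],
  ∂[0,2,3,4] = [2,3,4] − [0,3,4] + [0,2,4] − [0,2,3].
As a 10×5 matrix over Z this has rank 4, with invariant factors (1,1,1,1).

Computing H_k = (kernel of ∂_k) / (image of ∂_{k+1}):

  H_2: rank ker ∂_2 − rank ∂_3 = (10 − 6) − 4 = 0, and the invariant factors of ∂_3 are all 1, so H_2 ≅ 0.

(K is a triangulation of the 3-sphere S^3.)

H_2 ≅ 0.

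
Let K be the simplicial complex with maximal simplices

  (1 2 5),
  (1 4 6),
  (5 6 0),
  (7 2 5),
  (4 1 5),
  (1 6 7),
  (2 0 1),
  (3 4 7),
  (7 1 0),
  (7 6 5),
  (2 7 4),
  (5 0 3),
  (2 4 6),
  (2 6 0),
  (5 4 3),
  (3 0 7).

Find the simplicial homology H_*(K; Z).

H_0 ≅ Z,  H_1 ≅ Z^2,  H_2 ≅ Z.

Order the vertices as 0 < 1 < 2 < 3 < 4 < 5 < 6 < 7. Listing each simplex with vertices in this order, K has dimension 2 with simplices:

  0-simplices (8): [0], [1], [2], [3], [4], [5], [6], [7]
  1-simplices (24): (24 of them)
  2-simplices (16): [0,1,2], [0,1,7], [0,2,6], [0,3,5], [0,3,7], [0,5,6], [1,2,5], [1,4,5], [1,4,6], [1,6,7], [2,4,6], [2,4,7], [2,5,7], [3,4,5], [3,4,7], [5,6,7]

giving chain groups C_0 ≅ Z^8, C_1 ≅ Z^24, C_2 ≅ Z^16.

Boundary ∂_1: C_1 → C_0 sends each edge [p,q] (with p < q) to q − p.
The 8×24 boundary matrix has rank 7 and Smith normal form diag(1,1,1,1,1,1,1).

∂_2: C_2 → C_1 sends each 2-simplex [p,q,r] to [q,r] − [p,r] + [p,q]. For instance
  ∂[0,3,5] = [3,5] − [0,5] + [0,3],
  ∂[1,2,5] = [2,5] − [1,5] + [1,2].
The resulting 24×16 matrix has rank 15, and its Smith normal form has invariant factors (1,1,1,1,1,1,1,1,1,1,1,1,1,1,1).

Reading off H_k = ker ∂_k / im ∂_{k+1}:

  H_0: rank C_0 − rank ∂_1 = 8 − 7 = 1, and the invariant factors of ∂_1 are all 1, so H_0 ≅ Z.
  H_1: rank ker ∂_1 − rank ∂_2 = (24 − 7) − 15 = 2, and the invariant factors of ∂_2 are all 1, so H_1 ≅ Z^2.
  H_2: rank ker ∂_2 − rank ∂_3 = (16 − 15) − 0 = 1, and there is no ∂_3, so H_2 ≅ Z.

As a check, the Euler characteristic is 8 − 24 + 16 = 0, which agrees with 1 − 2 + 1 = 0.
(K is a triangulation of the torus T^2.)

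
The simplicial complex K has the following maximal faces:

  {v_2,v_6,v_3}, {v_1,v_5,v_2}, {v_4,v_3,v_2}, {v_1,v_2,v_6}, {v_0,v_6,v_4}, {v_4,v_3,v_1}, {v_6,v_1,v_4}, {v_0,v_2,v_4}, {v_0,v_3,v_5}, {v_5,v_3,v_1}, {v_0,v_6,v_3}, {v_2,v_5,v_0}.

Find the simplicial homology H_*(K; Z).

K has 7 vertices, 18 edges, 12 triangles.
rank ∂_0 = 0, rank ∂_1 = 6 ⇒ b_0 = 7 − 0 − 6 = 1; all invariant factors of ∂_1 are 1 so no torsion. So H_0 = Z.
rank ∂_1 = 6, rank ∂_2 = 12 ⇒ b_1 = 18 − 6 − 12 = 0; ∂_2 has invariant factor(s) [2] giving torsion. So H_1 = Z/2.
rank ∂_2 = 12, rank ∂_3 = 0 ⇒ b_2 = 12 − 12 − 0 = 0. So H_2 = 0.

H_0 = Z,  H_1 = Z/2,  H_2 = 0.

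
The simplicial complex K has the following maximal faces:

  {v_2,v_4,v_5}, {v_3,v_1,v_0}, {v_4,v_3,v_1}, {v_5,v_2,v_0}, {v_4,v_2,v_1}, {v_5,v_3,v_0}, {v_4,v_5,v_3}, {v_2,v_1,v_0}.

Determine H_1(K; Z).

We work with the vertex ordering v_0 < v_1 < v_2 < v_3 < v_4 < v_5. The simplices of K, each written with vertices in increasing order, are:

  0-simplices (6): [v_0], [v_1], [v_2], [v_3], [v_4], [v_5]
  1-simplices (12): [v_0,v_1], [v_0,v_2], [v_0,v_3], [v_0,v_5], [v_1,v_2], [v_1,v_3], [v_1,v_4], [v_2,v_4], [v_2,v_5], [v_3,v_4], [v_3,v_5], [v_4,v_5]
  2-simplices (8): [v_0,v_1,v_2], [v_0,v_1,v_3], [v_0,v_2,v_5], [v_0,v_3,v_5], [v_1,v_2,v_4], [v_1,v_3,v_4], [v_2,v_4,v_5], [v_3,v_4,v_5]

Hence C_0 ≅ Z^6, C_1 ≅ Z^12, C_2 ≅ Z^8.

The boundary map ∂_1: C_1 → C_0 sends each edge [p,q] (with p < q) to q − p. For instance
  ∂[v_0,v_3] = [v_3] − [v_0].
The 6×12 boundary matrix has rank 5 and Smith normal form diag(1,1,1,1,1).

Boundary ∂_2: C_2 → C_1 acts by ∂[p,q,r] = [q,r] − [p,r] + [p,q]. For instance
  ∂[v_2,v_4,v_5] = [v_4,v_5] − [v_2,v_5] + [v_2,v_4],
  ∂[v_0,v_3,v_5] = [v_3,v_5] − [v_0,v_5] + [v_0,v_3].
The 12×8 boundary matrix has rank 7 and Smith normal form diag(1,1,1,1,1,1,1).

From H_k ≅ ker(∂_k) / im(∂_{k+1}) we obtain:

  H_1: rank ker ∂_1 − rank ∂_2 = (12 − 5) − 7 = 0, and the invariant factors of ∂_2 are all 1, so H_1 ≅ 0.

H_1 = 0.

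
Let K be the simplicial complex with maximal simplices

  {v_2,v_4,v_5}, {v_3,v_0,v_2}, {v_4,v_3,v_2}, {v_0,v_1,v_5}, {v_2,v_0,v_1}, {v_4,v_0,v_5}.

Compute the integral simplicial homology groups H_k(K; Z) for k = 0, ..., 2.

Fix the vertex order v_0 < v_1 < v_2 < v_3 < v_4 < v_5 and write every simplex with vertices in increasing order. Then dim K = 2 and the simplices of K are:

  0-simplices (6): [v_0], [v_1], [v_2], [v_3], [v_4], [v_5]
  1-simplices (12): [v_0,v_1], [v_0,v_2], [v_0,v_3], [v_0,v_4], [v_0,v_5], [v_1,v_2], [v_1,v_5], [v_2,v_3], [v_2,v_4], [v_2,v_5], [v_3,v_4], [v_4,v_5]
  2-simplices (6): [v_0,v_1,v_2], [v_0,v_1,v_5], [v_0,v_2,v_3], [v_0,v_4,v_5], [v_2,v_3,v_4], [v_2,v_4,v_5]

giving chain groups C_0 ≅ Z^6, C_1 ≅ Z^12, C_2 ≅ Z^6.

Boundary ∂_1: C_1 → C_0 sends each edge [p,q] (with p < q) to q − p. For instance
  ∂[v_0,v_5] = [v_5] − [v_0].
As a 6×12 matrix over Z this has rank 5, with invariant factors (1,1,1,1,1).

The boundary map ∂_2: C_2 → C_1 maps a triangle to the signed sum of its edges. For instance
  ∂[v_0,v_1,v_5] = [v_1,v_5] − [v_0,v_5] + [v_0,v_1],
  ∂[v_0,v_2,v_3] = [v_2,v_3] − [v_0,v_3] + [v_0,v_2].
The resulting 12×6 matrix has rank 6, and its Smith normal form has invariant factors (1,1,1,1,1,1).

From H_k ≅ ker(∂_k) / im(∂_{k+1}) we obtain:

  H_0: rank C_0 − rank ∂_1 = 6 − 5 = 1, and the invariant factors of ∂_1 are all 1, so H_0 = Z.
  H_1: rank ker ∂_1 − rank ∂_2 = (12 − 5) − 6 = 1, and the invariant factors of ∂_2 are all 1, so H_1 = Z.
  H_2: rank ker ∂_2 − rank ∂_3 = (6 − 6) − 0 = 0, and there is no ∂_3, so H_2 = 0.

As a check, the Euler characteristic is 6 − 12 + 6 = 0, which agrees with 1 − 1 + 0 = 0.

H_0 ≅ Z,  H_1 ≅ Z,  H_2 = 0.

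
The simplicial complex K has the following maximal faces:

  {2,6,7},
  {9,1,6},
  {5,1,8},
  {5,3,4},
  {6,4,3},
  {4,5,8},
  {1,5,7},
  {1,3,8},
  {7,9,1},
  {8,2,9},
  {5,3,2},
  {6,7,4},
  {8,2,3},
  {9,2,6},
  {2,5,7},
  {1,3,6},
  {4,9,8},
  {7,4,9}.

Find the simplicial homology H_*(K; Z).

Order the vertices as 1 < 2 < 3 < 4 < 5 < 6 < 7 < 8 < 9. Listing each simplex with vertices in this order, K has dimension 2 with simplices:

  0-simplices (9): [1], [2], [3], [4], [5], [6], [7], [8], [9]
  1-simplices (27): (27 of them)
  2-simplices (18): [1,3,6], [1,3,8], [1,5,7], [1,5,8], [1,6,9], [1,7,9], [2,3,5], [2,3,8], [2,5,7], [2,6,7], [2,6,9], [2,8,9], [3,4,5], [3,4,6], [4,5,8], [4,6,7], [4,7,9], [4,8,9]

giving chain groups C_0 ≅ Z^9, C_1 ≅ Z^27, C_2 ≅ Z^18.

∂_1: C_1 → C_0 is given by ∂[p,q] = [q] − [p]. For instance
  ∂[3,4] = [4] − [3].
As a 9×27 matrix over Z this has rank 8, with invariant factors (1,1,1,1,1,1,1,1).

The boundary map ∂_2: C_2 → C_1 sends each 2-simplex [p,q,r] to [q,r] − [p,r] + [p,q]. For instance
  ∂[2,8,9] = [8,9] − [2,9] + [2,8],
  ∂[1,5,8] = [5,8] − [1,8] + [1,5].
The resulting 27×18 matrix has rank 18, and its Smith normal form has invariant factors (1,1,1,1,1,1,1,1,1,1,1,1,1,1,1,1,1,2).

Now H_k = ker ∂_k / im ∂_{k+1}, so:

  H_0: rank C_0 − rank ∂_1 = 9 − 8 = 1, and the invariant factors of ∂_1 are all 1, so H_0 ≅ Z.
  H_1: rank ker ∂_1 − rank ∂_2 = (27 − 8) − 18 = 1, and ∂_2 has invariant factor 2 > 1, so H_1 ≅ Z ⊕ Z_2.
  H_2: rank ker ∂_2 − rank ∂_3 = (18 − 18) − 0 = 0, and there is no ∂_3, so H_2 ≅ 0.

H_0 = Z,  H_1 = Z ⊕ Z_2,  H_2 = 0.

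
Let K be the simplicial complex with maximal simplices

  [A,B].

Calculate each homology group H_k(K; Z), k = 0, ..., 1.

K has 2 vertices, 1 edge.
rank ∂_0 = 0, rank ∂_1 = 1 ⇒ b_0 = 2 − 0 − 1 = 1; all invariant factors of ∂_1 are 1 so no torsion. So H_0 = Z.
rank ∂_1 = 1, rank ∂_2 = 0 ⇒ b_1 = 1 − 1 − 0 = 0. So H_1 = 0.

H_0 ≅ Z,  H_1 = 0.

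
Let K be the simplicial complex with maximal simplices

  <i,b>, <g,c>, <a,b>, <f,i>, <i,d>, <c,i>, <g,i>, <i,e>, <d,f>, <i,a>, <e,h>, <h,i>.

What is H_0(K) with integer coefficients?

H_0 ≅ Z.

Take the total order a < b < c < d < e < f < g < h < i on the vertex set. Then K (dimension 1) consists of the simplices:

  0-simplices (9): a, b, c, d, e, f, g, h, i
  1-simplices (12): ab, ai, bi, cg, ci, df, di, eh, ei, fi, gi, hi

Hence C_0 ≅ Z^9, C_1 ≅ Z^12.

∂_1: C_1 → C_0 sends each edge [p,q] (with p < q) to q − p. For instance
  ∂fi = i − f.
This gives a 9×12 integer matrix of rank 8; reducing to Smith normal form yields diagonal entries (1,1,1,1,1,1,1,1).

From H_k ≅ ker(∂_k) / im(∂_{k+1}) we obtain:

  H_0: rank C_0 − rank ∂_1 = 9 − 8 = 1, and the invariant factors of ∂_1 are all 1, so H_0 ≅ Z.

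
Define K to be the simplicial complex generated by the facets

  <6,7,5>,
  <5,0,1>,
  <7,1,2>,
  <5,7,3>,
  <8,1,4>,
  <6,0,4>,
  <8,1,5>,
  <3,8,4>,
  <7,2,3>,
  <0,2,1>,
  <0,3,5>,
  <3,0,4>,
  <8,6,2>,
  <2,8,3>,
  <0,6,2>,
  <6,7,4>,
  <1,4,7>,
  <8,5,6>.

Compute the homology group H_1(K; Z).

H_1 ≅ Z^2.

Take the total order 0 < 1 < 2 < 3 < 4 < 5 < 6 < 7 < 8 on the vertex set. Then K (dimension 2) consists of the simplices:

  0-simplices (9): [0], [1], [2], [3], [4], [5], [6], [7], [8]
  1-simplices (27): (27 of them)
  2-simplices (18): [0,1,2], [0,1,5], [0,2,6], [0,3,4], [0,3,5], [0,4,6], [1,2,7], [1,4,7], [1,4,8], [1,5,8], [2,3,7], [2,3,8], [2,6,8], [3,4,8], [3,5,7], [4,6,7], [5,6,7], [5,6,8]

Hence C_0 ≅ Z^9, C_1 ≅ Z^27, C_2 ≅ Z^18.

∂_1: C_1 → C_0 is given by ∂[p,q] = [q] − [p].
The resulting 9×27 matrix has rank 8, and its Smith normal form has invariant factors (1,1,1,1,1,1,1,1).

Boundary ∂_2: C_2 → C_1 acts by ∂[p,q,r] = [q,r] − [p,r] + [p,q]. For instance
  ∂[0,3,4] = [3,4] − [0,4] + [0,3],
  ∂[0,3,5] = [3,5] − [0,5] + [0,3].
The 27×18 boundary matrix has rank 17 and Smith normal form diag(1,1,1,1,1,1,1,1,1,1,1,1,1,1,1,1,1).

Computing H_k = (kernel of ∂_k) / (image of ∂_{k+1}):

  H_1: rank ker ∂_1 − rank ∂_2 = (27 − 8) − 17 = 2, and the invariant factors of ∂_2 are all 1, so H_1 = Z^2.

(K is a triangulation of the torus T^2.)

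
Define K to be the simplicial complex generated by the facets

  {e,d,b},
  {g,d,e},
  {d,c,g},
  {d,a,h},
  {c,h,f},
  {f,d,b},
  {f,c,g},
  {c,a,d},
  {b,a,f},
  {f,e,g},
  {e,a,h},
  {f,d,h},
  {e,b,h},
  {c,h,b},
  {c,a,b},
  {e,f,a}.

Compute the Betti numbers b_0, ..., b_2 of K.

b_0 = 1, b_1 = 2, b_2 = 1.

Fix the vertex order a < b < c < d < e < f < g < h and write every simplex with vertices in increasing order. Then dim K = 2 and the simplices of K are:

  0-simplices (8): a, b, c, d, e, f, g, h
  1-simplices (24): ab, ac, ad, ae, af, ah, bc, bd, be, bf, bh, cd, cf, cg, ch, de, df, dg, dh, ef, eg, eh, fg, fh
  2-simplices (16): abc, abf, acd, adh, aef, aeh, bch, bde, bdf, beh, cdg, cfg, cfh, deg, dfh, efg

so the chain groups are C_0 ≅ Z^8, C_1 ≅ Z^24, C_2 ≅ Z^16.

∂_1: C_1 → C_0 sends each edge [p,q] (with p < q) to q − p.
As a 8×24 matrix over Z this has rank 7, with invariant factors (1,1,1,1,1,1,1).

The boundary map ∂_2: C_2 → C_1 acts by ∂[p,q,r] = [q,r] − [p,r] + [p,q]. For instance
  ∂cdg = dg − cg + cd,
  ∂cfg = fg − cg + cf.
As a 24×16 matrix over Z this has rank 15, with invariant factors (1,1,1,1,1,1,1,1,1,1,1,1,1,1,1).

Reading off H_k = ker ∂_k / im ∂_{k+1}:

  H_0: rank C_0 − rank ∂_1 = 8 − 7 = 1, and the invariant factors of ∂_1 are all 1, so H_0 ≅ Z.
  H_1: rank ker ∂_1 − rank ∂_2 = (24 − 7) − 15 = 2, and the invariant factors of ∂_2 are all 1, so H_1 ≅ Z^2.
  H_2: rank ker ∂_2 − rank ∂_3 = (16 − 15) − 0 = 1, and there is no ∂_3, so H_2 ≅ Z.

As a check, the Euler characteristic is 8 − 24 + 16 = 0, which agrees with 1 − 2 + 1 = 0.
(K is a triangulation of the torus T^2.)

Hence the Betti numbers are b_0 = 1, b_1 = 2, b_2 = 1.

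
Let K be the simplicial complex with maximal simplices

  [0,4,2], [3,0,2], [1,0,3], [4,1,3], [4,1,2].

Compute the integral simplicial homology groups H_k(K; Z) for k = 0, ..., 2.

We work with the vertex ordering 0 < 1 < 2 < 3 < 4. The simplices of K, each written with vertices in increasing order, are:

  0-simplices (5): [0], [1], [2], [3], [4]
  1-simplices (10): [0,1], [0,2], [0,3], [0,4], [1,2], [1,3], [1,4], [2,3], [2,4], [3,4]
  2-simplices (5): [0,1,3], [0,2,3], [0,2,4], [1,2,4], [1,3,4]

giving chain groups C_0 ≅ Z^5, C_1 ≅ Z^10, C_2 ≅ Z^5.

The boundary map ∂_1: C_1 → C_0 is given by ∂[p,q] = [q] − [p]. For instance
  ∂[1,4] = [4] − [1].
The 5×10 boundary matrix has rank 4 and Smith normal form diag(1,1,1,1).

Boundary ∂_2: C_2 → C_1 maps a triangle to the signed sum of its edges. For instance
  ∂[0,2,4] = [2,4] − [0,4] + [0,2],
  ∂[0,1,3] = [1,3] − [0,3] + [0,1].
The resulting 10×5 matrix has rank 5, and its Smith normal form has invariant factors (1,1,1,1,1).

Now H_k = ker ∂_k / im ∂_{k+1}, so:

  H_0: rank C_0 − rank ∂_1 = 5 − 4 = 1, and the invariant factors of ∂_1 are all 1, so H_0 = Z.
  H_1: rank ker ∂_1 − rank ∂_2 = (10 − 4) − 5 = 1, and the invariant factors of ∂_2 are all 1, so H_1 = Z.
  H_2: rank ker ∂_2 − rank ∂_3 = (5 − 5) − 0 = 0, and there is no ∂_3, so H_2 = 0.

As a check, the Euler characteristic is 5 − 10 + 5 = 0, which agrees with 1 − 1 + 0 = 0.

H_0 = Z,  H_1 = Z,  H_2 = 0.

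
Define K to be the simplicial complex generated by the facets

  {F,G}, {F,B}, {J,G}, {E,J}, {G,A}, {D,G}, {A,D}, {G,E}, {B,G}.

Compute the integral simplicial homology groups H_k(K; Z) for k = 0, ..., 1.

H_0 ≅ Z,  H_1 ≅ Z^3.

Fix the vertex order A < B < D < E < F < G < J and write every simplex with vertices in increasing order. Then dim K = 1 and the simplices of K are:

  0-simplices (7): A, B, D, E, F, G, J
  1-simplices (9): AD, AG, BF, BG, DG, EG, EJ, FG, GJ

Hence C_0 ≅ Z^7, C_1 ≅ Z^9.

∂_1: C_1 → C_0 is given by ∂[p,q] = [q] − [p].
As a 7×9 matrix over Z this has rank 6, with invariant factors (1,1,1,1,1,1).

Reading off H_k = ker ∂_k / im ∂_{k+1}:

  H_0: rank C_0 − rank ∂_1 = 7 − 6 = 1, and the invariant factors of ∂_1 are all 1, so H_0 = Z.
  H_1: rank ker ∂_1 − rank ∂_2 = (9 − 6) − 0 = 3, and there is no ∂_2, so H_1 = Z^3.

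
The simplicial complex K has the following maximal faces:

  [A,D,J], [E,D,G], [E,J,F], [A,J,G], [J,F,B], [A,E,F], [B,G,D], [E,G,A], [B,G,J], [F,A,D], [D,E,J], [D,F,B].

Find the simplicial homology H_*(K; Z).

H_0 ≅ Z,  H_1 ≅ Z/2,  H_2 = 0.

Fix the vertex order A < B < D < E < F < G < J and write every simplex with vertices in increasing order. Then dim K = 2 and the simplices of K are:

  0-simplices (7): A, B, D, E, F, G, J
  1-simplices (18): AD, AE, AF, AG, AJ, BD, BF, BG, BJ, DE, DF, DG, DJ, EF, EG, EJ, FJ, GJ
  2-simplices (12): ADF, ADJ, AEF, AEG, AGJ, BDF, BDG, BFJ, BGJ, DEG, DEJ, EFJ

Hence C_0 ≅ Z^7, C_1 ≅ Z^18, C_2 ≅ Z^12.

The boundary map ∂_1: C_1 → C_0 maps an edge to its endpoints' difference, ∂[p,q] = q − p.
The 7×18 boundary matrix has rank 6 and Smith normal form diag(1,1,1,1,1,1).

Boundary ∂_2: C_2 → C_1 acts by ∂[p,q,r] = [q,r] − [p,r] + [p,q]. For instance
  ∂AEF = EF − AF + AE,
  ∂ADJ = DJ − AJ + AD.
The 18×12 boundary matrix has rank 12 and Smith normal form diag(1,1,1,1,1,1,1,1,1,1,1,2).

Computing H_k = (kernel of ∂_k) / (image of ∂_{k+1}):

  H_0: rank C_0 − rank ∂_1 = 7 − 6 = 1, and the invariant factors of ∂_1 are all 1, so H_0 = Z.
  H_1: rank ker ∂_1 − rank ∂_2 = (18 − 6) − 12 = 0, and ∂_2 has invariant factor 2 > 1, so H_1 = Z/2.
  H_2: rank ker ∂_2 − rank ∂_3 = (12 − 12) − 0 = 0, and there is no ∂_3, so H_2 = 0.

(K is a triangulation of the real projective plane RP^2.)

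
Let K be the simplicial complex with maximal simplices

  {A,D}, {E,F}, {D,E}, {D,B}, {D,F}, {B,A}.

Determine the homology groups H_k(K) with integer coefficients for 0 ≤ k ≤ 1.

H_0 ≅ Z,  H_1 ≅ Z^2.

We work with the vertex ordering A < B < D < E < F. The simplices of K, each written with vertices in increasing order, are:

  0-simplices (5): A, B, D, E, F
  1-simplices (6): AB, AD, BD, DE, DF, EF

so the chain groups are C_0 ≅ Z^5, C_1 ≅ Z^6.

∂_1: C_1 → C_0 is given by ∂[p,q] = [q] − [p]. For instance
  ∂EF = F − E.
The resulting 5×6 matrix has rank 4, and its Smith normal form has invariant factors (1,1,1,1).

Computing H_k = (kernel of ∂_k) / (image of ∂_{k+1}):

  H_0: rank C_0 − rank ∂_1 = 5 − 4 = 1, and the invariant factors of ∂_1 are all 1, so H_0 ≅ Z.
  H_1: rank ker ∂_1 − rank ∂_2 = (6 − 4) − 0 = 2, and there is no ∂_2, so H_1 ≅ Z^2.

(K is a triangulation of a wedge of 2 circles.)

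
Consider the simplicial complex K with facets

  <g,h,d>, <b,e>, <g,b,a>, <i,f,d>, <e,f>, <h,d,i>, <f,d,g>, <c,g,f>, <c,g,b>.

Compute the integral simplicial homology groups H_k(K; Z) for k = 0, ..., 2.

We work with the vertex ordering a < b < c < d < e < f < g < h < i. The simplices of K, each written with vertices in increasing order, are:

  0-simplices (9): a, b, c, d, e, f, g, h, i
  1-simplices (16): ab, ag, bc, be, bg, cf, cg, df, dg, dh, di, ef, fg, fi, gh, hi
  2-simplices (7): abg, bcg, cfg, dfg, dfi, dgh, dhi

giving chain groups C_0 ≅ Z^9, C_1 ≅ Z^16, C_2 ≅ Z^7.

Boundary ∂_1: C_1 → C_0 sends each edge [p,q] (with p < q) to q − p. For instance
  ∂di = i − d.
The resulting 9×16 matrix has rank 8, and its Smith normal form has invariant factors (1,1,1,1,1,1,1,1).

∂_2: C_2 → C_1 maps a triangle to the signed sum of its edges. For instance
  ∂dgh = gh − dh + dg,
  ∂bcg = cg − bg + bc.
This gives a 16×7 integer matrix of rank 7; reducing to Smith normal form yields diagonal entries (1,1,1,1,1,1,1).

From H_k ≅ ker(∂_k) / im(∂_{k+1}) we obtain:

  H_0: rank C_0 − rank ∂_1 = 9 − 8 = 1, and the invariant factors of ∂_1 are all 1, so H_0 = Z.
  H_1: rank ker ∂_1 − rank ∂_2 = (16 − 8) − 7 = 1, and the invariant factors of ∂_2 are all 1, so H_1 = Z.
  H_2: rank ker ∂_2 − rank ∂_3 = (7 − 7) − 0 = 0, and there is no ∂_3, so H_2 = 0.

H_0 ≅ Z,  H_1 ≅ Z,  H_2 = 0.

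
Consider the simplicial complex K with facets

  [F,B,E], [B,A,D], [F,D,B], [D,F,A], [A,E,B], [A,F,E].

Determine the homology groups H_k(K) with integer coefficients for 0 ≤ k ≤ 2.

Order the vertices as A < B < D < E < F. Listing each simplex with vertices in this order, K has dimension 2 with simplices:

  0-simplices (5): A, B, D, E, F
  1-simplices (9): AB, AD, AE, AF, BD, BE, BF, DF, EF
  2-simplices (6): ABD, ABE, ADF, AEF, BDF, BEF

giving chain groups C_0 ≅ Z^5, C_1 ≅ Z^9, C_2 ≅ Z^6.

The boundary map ∂_1: C_1 → C_0 is given by ∂[p,q] = [q] − [p]. For instance
  ∂AD = D − A.
The resulting 5×9 matrix has rank 4, and its Smith normal form has invariant factors (1,1,1,1).

Boundary ∂_2: C_2 → C_1 maps a triangle to the signed sum of its edges. For instance
  ∂BDF = DF − BF + BD,
  ∂BEF = EF − BF + BE.
This gives a 9×6 integer matrix of rank 5; reducing to Smith normal form yields diagonal entries (1,1,1,1,1).

From H_k ≅ ker(∂_k) / im(∂_{k+1}) we obtain:

  H_0: rank C_0 − rank ∂_1 = 5 − 4 = 1, and the invariant factors of ∂_1 are all 1, so H_0 ≅ Z.
  H_1: rank ker ∂_1 − rank ∂_2 = (9 − 4) − 5 = 0, and the invariant factors of ∂_2 are all 1, so H_1 ≅ 0.
  H_2: rank ker ∂_2 − rank ∂_3 = (6 − 5) − 0 = 1, and there is no ∂_3, so H_2 ≅ Z.

H_0 ≅ Z,  H_1 = 0,  H_2 ≅ Z.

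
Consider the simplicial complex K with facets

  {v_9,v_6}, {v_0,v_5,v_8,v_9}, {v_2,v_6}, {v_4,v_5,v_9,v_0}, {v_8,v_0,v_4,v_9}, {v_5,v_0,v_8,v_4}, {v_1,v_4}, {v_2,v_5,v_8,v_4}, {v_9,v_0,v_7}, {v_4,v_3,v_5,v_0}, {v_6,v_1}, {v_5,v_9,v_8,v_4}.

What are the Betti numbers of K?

K has 10 vertices, 22 edges, 17 triangles, 7 3-simplices.
rank ∂_0 = 0, rank ∂_1 = 9 ⇒ b_0 = 10 − 0 − 9 = 1; all invariant factors of ∂_1 are 1 so no torsion. So H_0 ≅ Z.
rank ∂_1 = 9, rank ∂_2 = 11 ⇒ b_1 = 22 − 9 − 11 = 2; all invariant factors of ∂_2 are 1 so no torsion. So H_1 ≅ Z^2.
rank ∂_2 = 11, rank ∂_3 = 6 ⇒ b_2 = 17 − 11 − 6 = 0; all invariant factors of ∂_3 are 1 so no torsion. So H_2 ≅ 0.
rank ∂_3 = 6, rank ∂_4 = 0 ⇒ b_3 = 7 − 6 − 0 = 1. So H_3 ≅ Z.

b_0 = 1, b_1 = 2, b_2 = 0, b_3 = 1.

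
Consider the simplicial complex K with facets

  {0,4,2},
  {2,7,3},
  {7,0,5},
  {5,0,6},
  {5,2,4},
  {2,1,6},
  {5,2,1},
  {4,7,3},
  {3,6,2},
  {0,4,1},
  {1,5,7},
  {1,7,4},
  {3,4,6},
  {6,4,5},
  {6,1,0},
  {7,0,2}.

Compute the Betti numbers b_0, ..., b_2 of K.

b_0 = 1, b_1 = 2, b_2 = 1.

Order the vertices as 0 < 1 < 2 < 3 < 4 < 5 < 6 < 7. Listing each simplex with vertices in this order, K has dimension 2 with simplices:

  0-simplices (8): [0], [1], [2], [3], [4], [5], [6], [7]
  1-simplices (24): (24 of them)
  2-simplices (16): [0,1,4], [0,1,6], [0,2,4], [0,2,7], [0,5,6], [0,5,7], [1,2,5], [1,2,6], [1,4,7], [1,5,7], [2,3,6], [2,3,7], [2,4,5], [3,4,6], [3,4,7], [4,5,6]

so the chain groups are C_0 ≅ Z^8, C_1 ≅ Z^24, C_2 ≅ Z^16.

The boundary map ∂_1: C_1 → C_0 is given by ∂[p,q] = [q] − [p]. For instance
  ∂[0,7] = [7] − [0].
The resulting 8×24 matrix has rank 7, and its Smith normal form has invariant factors (1,1,1,1,1,1,1).

The boundary map ∂_2: C_2 → C_1 maps a triangle to the signed sum of its edges. For instance
  ∂[2,3,6] = [3,6] − [2,6] + [2,3],
  ∂[0,2,7] = [2,7] − [0,7] + [0,2].
The 24×16 boundary matrix has rank 15 and Smith normal form diag(1,1,1,1,1,1,1,1,1,1,1,1,1,1,1).

Now H_k = ker ∂_k / im ∂_{k+1}, so:

  H_0: rank C_0 − rank ∂_1 = 8 − 7 = 1, and the invariant factors of ∂_1 are all 1, so H_0 = Z.
  H_1: rank ker ∂_1 − rank ∂_2 = (24 − 7) − 15 = 2, and the invariant factors of ∂_2 are all 1, so H_1 = Z^2.
  H_2: rank ker ∂_2 − rank ∂_3 = (16 − 15) − 0 = 1, and there is no ∂_3, so H_2 = Z.

As a check, the Euler characteristic is 8 − 24 + 16 = 0, which agrees with 1 − 2 + 1 = 0.
(K is a triangulation of the torus T^2.)

Hence the Betti numbers are b_0 = 1, b_1 = 2, b_2 = 1.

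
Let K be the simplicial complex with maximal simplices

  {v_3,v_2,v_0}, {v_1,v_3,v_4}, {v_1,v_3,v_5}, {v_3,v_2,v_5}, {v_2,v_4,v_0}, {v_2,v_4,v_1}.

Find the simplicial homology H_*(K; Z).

H_0 ≅ Z,  H_1 ≅ Z,  H_2 = 0.

Fix the vertex order v_0 < v_1 < v_2 < v_3 < v_4 < v_5 and write every simplex with vertices in increasing order. Then dim K = 2 and the simplices of K are:

  0-simplices (6): [v_0], [v_1], [v_2], [v_3], [v_4], [v_5]
  1-simplices (12): [v_0,v_2], [v_0,v_3], [v_0,v_4], [v_1,v_2], [v_1,v_3], [v_1,v_4], [v_1,v_5], [v_2,v_3], [v_2,v_4], [v_2,v_5], [v_3,v_4], [v_3,v_5]
  2-simplices (6): [v_0,v_2,v_3], [v_0,v_2,v_4], [v_1,v_2,v_4], [v_1,v_3,v_4], [v_1,v_3,v_5], [v_2,v_3,v_5]

giving chain groups C_0 ≅ Z^6, C_1 ≅ Z^12, C_2 ≅ Z^6.

∂_1: C_1 → C_0 maps an edge to its endpoints' difference, ∂[p,q] = q − p. For instance
  ∂[v_1,v_3] = [v_3] − [v_1].
As a 6×12 matrix over Z this has rank 5, with invariant factors (1,1,1,1,1).

The boundary map ∂_2: C_2 → C_1 maps a triangle to the signed sum of its edges. For instance
  ∂[v_2,v_3,v_5] = [v_3,v_5] − [v_2,v_5] + [v_2,v_3],
  ∂[v_0,v_2,v_3] = [v_2,v_3] − [v_0,v_3] + [v_0,v_2].
This gives a 12×6 integer matrix of rank 6; reducing to Smith normal form yields diagonal entries (1,1,1,1,1,1).

Computing H_k = (kernel of ∂_k) / (image of ∂_{k+1}):

  H_0: rank C_0 − rank ∂_1 = 6 − 5 = 1, and the invariant factors of ∂_1 are all 1, so H_0 ≅ Z.
  H_1: rank ker ∂_1 − rank ∂_2 = (12 − 5) − 6 = 1, and the invariant factors of ∂_2 are all 1, so H_1 ≅ Z.
  H_2: rank ker ∂_2 − rank ∂_3 = (6 − 6) − 0 = 0, and there is no ∂_3, so H_2 ≅ 0.

As a check, the Euler characteristic is 6 − 12 + 6 = 0, which agrees with 1 − 1 + 0 = 0.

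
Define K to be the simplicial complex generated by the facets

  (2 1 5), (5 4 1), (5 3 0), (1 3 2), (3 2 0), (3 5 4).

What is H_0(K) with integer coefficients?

H_0 ≅ Z.

Fix the vertex order 0 < 1 < 2 < 3 < 4 < 5 and write every simplex with vertices in increasing order. Then dim K = 2 and the simplices of K are:

  0-simplices (6): [0], [1], [2], [3], [4], [5]
  1-simplices (12): [0,2], [0,3], [0,5], [1,2], [1,3], [1,4], [1,5], [2,3], [2,5], [3,4], [3,5], [4,5]
  2-simplices (6): [0,2,3], [0,3,5], [1,2,3], [1,2,5], [1,4,5], [3,4,5]

giving chain groups C_0 ≅ Z^6, C_1 ≅ Z^12, C_2 ≅ Z^6.

Boundary ∂_1: C_1 → C_0 is given by ∂[p,q] = [q] − [p].
The 6×12 boundary matrix has rank 5 and Smith normal form diag(1,1,1,1,1).

The boundary map ∂_2: C_2 → C_1 acts by ∂[p,q,r] = [q,r] − [p,r] + [p,q]. For instance
  ∂[1,2,3] = [2,3] − [1,3] + [1,2],
  ∂[1,4,5] = [4,5] − [1,5] + [1,4].
This gives a 12×6 integer matrix of rank 6; reducing to Smith normal form yields diagonal entries (1,1,1,1,1,1).

Computing H_k = (kernel of ∂_k) / (image of ∂_{k+1}):

  H_0: rank C_0 − rank ∂_1 = 6 − 5 = 1, and the invariant factors of ∂_1 are all 1, so H_0 ≅ Z.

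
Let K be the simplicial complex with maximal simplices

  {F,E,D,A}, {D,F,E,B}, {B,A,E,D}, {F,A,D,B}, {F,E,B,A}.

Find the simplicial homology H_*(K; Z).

Take the total order A < B < D < E < F on the vertex set. Then K (dimension 3) consists of the simplices:

  0-simplices (5): A, B, D, E, F
  1-simplices (10): AB, AD, AE, AF, BD, BE, BF, DE, DF, EF
  2-simplices (10): ABD, ABE, ABF, ADE, ADF, AEF, BDE, BDF, BEF, DEF
  3-simplices (5): ABDE, ABDF, ABEF, ADEF, BDEF

Hence C_0 ≅ Z^5, C_1 ≅ Z^10, C_2 ≅ Z^10, C_3 ≅ Z^5.

The boundary map ∂_1: C_1 → C_0 is given by ∂[p,q] = [q] − [p].
This gives a 5×10 integer matrix of rank 4; reducing to Smith normal form yields diagonal entries (1,1,1,1).

Boundary ∂_2: C_2 → C_1 maps a triangle to the signed sum of its edges. For instance
  ∂DEF = EF − DF + DE,
  ∂ABE = BE − AE + AB.
This gives a 10×10 integer matrix of rank 6; reducing to Smith normal form yields diagonal entries (1,1,1,1,1,1).

The boundary map ∂_3: C_3 → C_2 sends each 3-simplex σ to the alternating sum Σ_i (−1)^i (σ with its i-th vertex removed). For instance
  ∂ABDE = BDE − ADE + ABE − ABD,
  ∂ADEF = DEF − AEF + ADF − ADE.
The 10×5 boundary matrix has rank 4 and Smith normal form diag(1,1,1,1).

Now H_k = ker ∂_k / im ∂_{k+1}, so:

  H_0: rank C_0 − rank ∂_1 = 5 − 4 = 1, and the invariant factors of ∂_1 are all 1, so H_0 ≅ Z.
  H_1: rank ker ∂_1 − rank ∂_2 = (10 − 4) − 6 = 0, and the invariant factors of ∂_2 are all 1, so H_1 ≅ 0.
  H_2: rank ker ∂_2 − rank ∂_3 = (10 − 6) − 4 = 0, and the invariant factors of ∂_3 are all 1, so H_2 ≅ 0.
  H_3: rank ker ∂_3 − rank ∂_4 = (5 − 4) − 0 = 1, and there is no ∂_4, so H_3 ≅ Z.

(K is a triangulation of the 3-sphere S^3.)

H_0 ≅ Z,  H_1 = 0,  H_2 = 0,  H_3 ≅ Z.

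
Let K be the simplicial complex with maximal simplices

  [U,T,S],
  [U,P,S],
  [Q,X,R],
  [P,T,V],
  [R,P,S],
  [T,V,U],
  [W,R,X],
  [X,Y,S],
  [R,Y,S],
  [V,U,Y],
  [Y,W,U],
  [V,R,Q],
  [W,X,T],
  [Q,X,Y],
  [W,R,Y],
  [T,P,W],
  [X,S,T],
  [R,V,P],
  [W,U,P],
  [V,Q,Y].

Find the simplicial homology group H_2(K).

H_2 = 0.

We work with the vertex ordering P < Q < R < S < T < U < V < W < X < Y. The simplices of K, each written with vertices in increasing order, are:

  0-simplices (10): P, Q, R, S, T, U, V, W, X, Y
  1-simplices (30): PR, PS, PT, PU, PV, PW, QR, QV, QX, QY, RS, RV, RW, RX, RY, ST, SU, SX, SY, TU, TV, TW, TX, UV, UW, UY, VY, WX, WY, XY
  2-simplices (20): PRS, PRV, PSU, PTV, PTW, PUW, QRV, QRX, QVY, QXY, RSY, RWX, RWY, STU, STX, SXY, TUV, TWX, UVY, UWY

Hence C_0 ≅ Z^10, C_1 ≅ Z^30, C_2 ≅ Z^20.

∂_1: C_1 → C_0 sends each edge [p,q] (with p < q) to q − p.
As a 10×30 matrix over Z this has rank 9, with invariant factors (1,1,1,1,1,1,1,1,1).

The boundary map ∂_2: C_2 → C_1 sends each 2-simplex [p,q,r] to [q,r] − [p,r] + [p,q]. For instance
  ∂UWY = WY − UY + UW,
  ∂TWX = WX − TX + TW.
The resulting 30×20 matrix has rank 20, and its Smith normal form has invariant factors (1,1,1,1,1,1,1,1,1,1,1,1,1,1,1,1,1,1,1,2).

Computing H_k = (kernel of ∂_k) / (image of ∂_{k+1}):

  H_2: rank ker ∂_2 − rank ∂_3 = (20 − 20) − 0 = 0, and there is no ∂_3, so H_2 ≅ 0.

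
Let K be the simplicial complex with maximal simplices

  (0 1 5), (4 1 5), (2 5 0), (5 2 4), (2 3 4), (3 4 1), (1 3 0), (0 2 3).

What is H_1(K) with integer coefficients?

H_1 ≅ 0.

Take the total order 0 < 1 < 2 < 3 < 4 < 5 on the vertex set. Then K (dimension 2) consists of the simplices:

  0-simplices (6): [0], [1], [2], [3], [4], [5]
  1-simplices (12): [0,1], [0,2], [0,3], [0,5], [1,3], [1,4], [1,5], [2,3], [2,4], [2,5], [3,4], [4,5]
  2-simplices (8): [0,1,3], [0,1,5], [0,2,3], [0,2,5], [1,3,4], [1,4,5], [2,3,4], [2,4,5]

so the chain groups are C_0 ≅ Z^6, C_1 ≅ Z^12, C_2 ≅ Z^8.

∂_1: C_1 → C_0 is given by ∂[p,q] = [q] − [p]. For instance
  ∂[1,3] = [3] − [1].
As a 6×12 matrix over Z this has rank 5, with invariant factors (1,1,1,1,1).

Boundary ∂_2: C_2 → C_1 maps a triangle to the signed sum of its edges. For instance
  ∂[1,3,4] = [3,4] − [1,4] + [1,3],
  ∂[0,1,3] = [1,3] − [0,3] + [0,1].
The 12×8 boundary matrix has rank 7 and Smith normal form diag(1,1,1,1,1,1,1).

Computing H_k = (kernel of ∂_k) / (image of ∂_{k+1}):

  H_1: rank ker ∂_1 − rank ∂_2 = (12 − 5) − 7 = 0, and the invariant factors of ∂_2 are all 1, so H_1 ≅ 0.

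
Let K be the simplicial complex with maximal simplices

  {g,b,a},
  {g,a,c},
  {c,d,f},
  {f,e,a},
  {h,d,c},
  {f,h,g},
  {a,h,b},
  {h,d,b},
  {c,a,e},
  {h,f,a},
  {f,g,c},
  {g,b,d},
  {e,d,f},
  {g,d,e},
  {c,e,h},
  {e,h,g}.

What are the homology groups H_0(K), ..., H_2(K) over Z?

H_0 ≅ Z,  H_1 ≅ Z^2,  H_2 ≅ Z.

We work with the vertex ordering a < b < c < d < e < f < g < h. The simplices of K, each written with vertices in increasing order, are:

  0-simplices (8): a, b, c, d, e, f, g, h
  1-simplices (24): ab, ac, ae, af, ag, ah, bd, bg, bh, cd, ce, cf, cg, ch, de, df, dg, dh, ef, eg, eh, fg, fh, gh
  2-simplices (16): abg, abh, ace, acg, aef, afh, bdg, bdh, cdf, cdh, ceh, cfg, def, deg, egh, fgh

giving chain groups C_0 ≅ Z^8, C_1 ≅ Z^24, C_2 ≅ Z^16.

Boundary ∂_1: C_1 → C_0 maps an edge to its endpoints' difference, ∂[p,q] = q − p.
This gives a 8×24 integer matrix of rank 7; reducing to Smith normal form yields diagonal entries (1,1,1,1,1,1,1).

Boundary ∂_2: C_2 → C_1 acts by ∂[p,q,r] = [q,r] − [p,r] + [p,q]. For instance
  ∂bdh = dh − bh + bd,
  ∂cfg = fg − cg + cf.
The 24×16 boundary matrix has rank 15 and Smith normal form diag(1,1,1,1,1,1,1,1,1,1,1,1,1,1,1).

Computing H_k = (kernel of ∂_k) / (image of ∂_{k+1}):

  H_0: rank C_0 − rank ∂_1 = 8 − 7 = 1, and the invariant factors of ∂_1 are all 1, so H_0 = Z.
  H_1: rank ker ∂_1 − rank ∂_2 = (24 − 7) − 15 = 2, and the invariant factors of ∂_2 are all 1, so H_1 = Z^2.
  H_2: rank ker ∂_2 − rank ∂_3 = (16 − 15) − 0 = 1, and there is no ∂_3, so H_2 = Z.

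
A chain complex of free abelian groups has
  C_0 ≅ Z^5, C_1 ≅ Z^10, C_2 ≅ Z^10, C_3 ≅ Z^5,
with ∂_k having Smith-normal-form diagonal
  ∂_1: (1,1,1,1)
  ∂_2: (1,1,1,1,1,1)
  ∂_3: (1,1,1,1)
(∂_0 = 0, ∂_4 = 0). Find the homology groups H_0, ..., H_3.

H_0 = Z,  H_1 = 0,  H_2 = 0,  H_3 = Z.

H_0: b_0 = 5 − 0 − 4 = 1; torsion from ∂_1 factors > 1: none. So H_0 = Z.
H_1: b_1 = 10 − 4 − 6 = 0; torsion from ∂_2 factors > 1: none. So H_1 = 0.
H_2: b_2 = 10 − 6 − 4 = 0; torsion from ∂_3 factors > 1: none. So H_2 = 0.
H_3: b_3 = 5 − 4 − 0 = 1; torsion from ∂_4 factors > 1: none. So H_3 = Z.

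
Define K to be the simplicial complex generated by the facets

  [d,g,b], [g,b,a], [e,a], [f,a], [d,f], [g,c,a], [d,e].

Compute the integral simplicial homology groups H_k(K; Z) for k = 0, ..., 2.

H_0 ≅ Z,  H_1 ≅ Z^2,  H_2 = 0.

Take the total order a < b < c < d < e < f < g on the vertex set. Then K (dimension 2) consists of the simplices:

  0-simplices (7): a, b, c, d, e, f, g
  1-simplices (11): ab, ac, ae, af, ag, bd, bg, cg, de, df, dg
  2-simplices (3): abg, acg, bdg

so the chain groups are C_0 ≅ Z^7, C_1 ≅ Z^11, C_2 ≅ Z^3.

Boundary ∂_1: C_1 → C_0 sends each edge [p,q] (with p < q) to q − p.
The 7×11 boundary matrix has rank 6 and Smith normal form diag(1,1,1,1,1,1).

Boundary ∂_2: C_2 → C_1 sends each 2-simplex [p,q,r] to [q,r] − [p,r] + [p,q]. For instance
  ∂abg = bg − ag + ab,
  ∂acg = cg − ag + ac.
The 11×3 boundary matrix has rank 3 and Smith normal form diag(1,1,1).

Computing H_k = (kernel of ∂_k) / (image of ∂_{k+1}):

  H_0: rank C_0 − rank ∂_1 = 7 − 6 = 1, and the invariant factors of ∂_1 are all 1, so H_0 ≅ Z.
  H_1: rank ker ∂_1 − rank ∂_2 = (11 − 6) − 3 = 2, and the invariant factors of ∂_2 are all 1, so H_1 ≅ Z^2.
  H_2: rank ker ∂_2 − rank ∂_3 = (3 − 3) − 0 = 0, and there is no ∂_3, so H_2 ≅ 0.

As a check, the Euler characteristic is 7 − 11 + 3 = -1, which agrees with 1 − 2 + 0 = -1.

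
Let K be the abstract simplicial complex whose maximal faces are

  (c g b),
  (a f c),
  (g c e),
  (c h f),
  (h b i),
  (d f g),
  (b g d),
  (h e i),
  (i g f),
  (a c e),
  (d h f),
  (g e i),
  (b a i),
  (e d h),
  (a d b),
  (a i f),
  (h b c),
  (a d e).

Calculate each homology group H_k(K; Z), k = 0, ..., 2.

H_0 ≅ Z,  H_1 ≅ Z^2,  H_2 ≅ Z.

Fix the vertex order a < b < c < d < e < f < g < h < i and write every simplex with vertices in increasing order. Then dim K = 2 and the simplices of K are:

  0-simplices (9): a, b, c, d, e, f, g, h, i
  1-simplices (27): ab, ac, ad, ae, af, ai, bc, bd, bg, bh, bi, ce, cf, cg, ch, de, df, dg, dh, eg, eh, ei, fg, fh, fi, gi, hi
  2-simplices (18): abd, abi, ace, acf, ade, afi, bcg, bch, bdg, bhi, ceg, cfh, deh, dfg, dfh, egi, ehi, fgi

giving chain groups C_0 ≅ Z^9, C_1 ≅ Z^27, C_2 ≅ Z^18.

∂_1: C_1 → C_0 maps an edge to its endpoints' difference, ∂[p,q] = q − p. For instance
  ∂ad = d − a.
The resulting 9×27 matrix has rank 8, and its Smith normal form has invariant factors (1,1,1,1,1,1,1,1).

The boundary map ∂_2: C_2 → C_1 maps a triangle to the signed sum of its edges. For instance
  ∂bdg = dg − bg + bd,
  ∂egi = gi − ei + eg.
The resulting 27×18 matrix has rank 17, and its Smith normal form has invariant factors (1,1,1,1,1,1,1,1,1,1,1,1,1,1,1,1,1).

Reading off H_k = ker ∂_k / im ∂_{k+1}:

  H_0: rank C_0 − rank ∂_1 = 9 − 8 = 1, and the invariant factors of ∂_1 are all 1, so H_0 = Z.
  H_1: rank ker ∂_1 − rank ∂_2 = (27 − 8) − 17 = 2, and the invariant factors of ∂_2 are all 1, so H_1 = Z^2.
  H_2: rank ker ∂_2 − rank ∂_3 = (18 − 17) − 0 = 1, and there is no ∂_3, so H_2 = Z.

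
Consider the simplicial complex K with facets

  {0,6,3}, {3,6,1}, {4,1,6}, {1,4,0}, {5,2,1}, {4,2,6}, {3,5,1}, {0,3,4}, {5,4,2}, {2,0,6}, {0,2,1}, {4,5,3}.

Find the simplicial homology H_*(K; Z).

Fix the vertex order 0 < 1 < 2 < 3 < 4 < 5 < 6 and write every simplex with vertices in increasing order. Then dim K = 2 and the simplices of K are:

  0-simplices (7): [0], [1], [2], [3], [4], [5], [6]
  1-simplices (18): [0,1], [0,2], [0,3], [0,4], [0,6], [1,2], [1,3], [1,4], [1,5], [1,6], [2,4], [2,5], [2,6], [3,4], [3,5], [3,6], [4,5], [4,6]
  2-simplices (12): [0,1,2], [0,1,4], [0,2,6], [0,3,4], [0,3,6], [1,2,5], [1,3,5], [1,3,6], [1,4,6], [2,4,5], [2,4,6], [3,4,5]

Hence C_0 ≅ Z^7, C_1 ≅ Z^18, C_2 ≅ Z^12.

The boundary map ∂_1: C_1 → C_0 sends each edge [p,q] (with p < q) to q − p. For instance
  ∂[0,4] = [4] − [0].
This gives a 7×18 integer matrix of rank 6; reducing to Smith normal form yields diagonal entries (1,1,1,1,1,1).

∂_2: C_2 → C_1 acts by ∂[p,q,r] = [q,r] − [p,r] + [p,q]. For instance
  ∂[1,4,6] = [4,6] − [1,6] + [1,4],
  ∂[1,2,5] = [2,5] − [1,5] + [1,2].
This gives a 18×12 integer matrix of rank 12; reducing to Smith normal form yields diagonal entries (1,1,1,1,1,1,1,1,1,1,1,2).

Computing H_k = (kernel of ∂_k) / (image of ∂_{k+1}):

  H_0: rank C_0 − rank ∂_1 = 7 − 6 = 1, and the invariant factors of ∂_1 are all 1, so H_0 ≅ Z.
  H_1: rank ker ∂_1 − rank ∂_2 = (18 − 6) − 12 = 0, and ∂_2 has invariant factor 2 > 1, so H_1 ≅ Z/2Z.
  H_2: rank ker ∂_2 − rank ∂_3 = (12 − 12) − 0 = 0, and there is no ∂_3, so H_2 ≅ 0.

As a check, the Euler characteristic is 7 − 18 + 12 = 1, which agrees with 1 − 0 + 0 = 1.

H_0 ≅ Z,  H_1 ≅ Z/2Z,  H_2 = 0.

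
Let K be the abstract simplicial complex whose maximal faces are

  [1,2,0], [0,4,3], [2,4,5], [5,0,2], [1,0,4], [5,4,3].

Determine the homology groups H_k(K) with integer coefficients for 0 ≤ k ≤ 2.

We work with the vertex ordering 0 < 1 < 2 < 3 < 4 < 5. The simplices of K, each written with vertices in increasing order, are:

  0-simplices (6): [0], [1], [2], [3], [4], [5]
  1-simplices (12): [0,1], [0,2], [0,3], [0,4], [0,5], [1,2], [1,4], [2,4], [2,5], [3,4], [3,5], [4,5]
  2-simplices (6): [0,1,2], [0,1,4], [0,2,5], [0,3,4], [2,4,5], [3,4,5]

giving chain groups C_0 ≅ Z^6, C_1 ≅ Z^12, C_2 ≅ Z^6.

Boundary ∂_1: C_1 → C_0 is given by ∂[p,q] = [q] − [p]. For instance
  ∂[4,5] = [5] − [4].
This gives a 6×12 integer matrix of rank 5; reducing to Smith normal form yields diagonal entries (1,1,1,1,1).

The boundary map ∂_2: C_2 → C_1 maps a triangle to the signed sum of its edges. For instance
  ∂[0,1,4] = [1,4] − [0,4] + [0,1],
  ∂[0,1,2] = [1,2] − [0,2] + [0,1].
As a 12×6 matrix over Z this has rank 6, with invariant factors (1,1,1,1,1,1).

Computing H_k = (kernel of ∂_k) / (image of ∂_{k+1}):

  H_0: rank C_0 − rank ∂_1 = 6 − 5 = 1, and the invariant factors of ∂_1 are all 1, so H_0 = Z.
  H_1: rank ker ∂_1 − rank ∂_2 = (12 − 5) − 6 = 1, and the invariant factors of ∂_2 are all 1, so H_1 = Z.
  H_2: rank ker ∂_2 − rank ∂_3 = (6 − 6) − 0 = 0, and there is no ∂_3, so H_2 = 0.

H_0 ≅ Z,  H_1 ≅ Z,  H_2 = 0.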